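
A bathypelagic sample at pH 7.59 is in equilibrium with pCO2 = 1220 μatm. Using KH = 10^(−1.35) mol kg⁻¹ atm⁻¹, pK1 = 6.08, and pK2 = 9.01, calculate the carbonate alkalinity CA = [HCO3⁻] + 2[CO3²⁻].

CA = 1.90 mmol/kg

[CO2*] = KH · pCO2 = 10^(−1.35) × 1220×10^-6 = 5.450×10^-5 mol/kg
α₀ = 1/(1 + K1/[H⁺] + K1K2/[H⁺]²) = 1/(1 + 10^+1.51 + 10^+0.09) = 0.02891
DIC = [CO2*]/α₀ = 5.450×10^-5 / 0.02891 = 1.885 mmol/kg
CA = (α₁ + 2α₂)·DIC = (0.9355 + 2×0.03557) × 1.885 = 1.90 mmol/kg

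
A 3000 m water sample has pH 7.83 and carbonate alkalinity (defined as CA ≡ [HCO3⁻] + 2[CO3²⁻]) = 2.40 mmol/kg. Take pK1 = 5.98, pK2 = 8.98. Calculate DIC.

DIC = 2.28 mmol/kg

CA = [HCO3⁻] + 2[CO3²⁻] = (α₁ + 2α₂)·DIC
At pH 7.83: [H⁺]/K1 = 10^-1.85 = 0.014125, K2/[H⁺] = 10^-1.15 = 0.070795
α₁ = 1/(1 + 0.014125 + 0.070795) = 1/1.0849 = 0.9217; α₂ = α₁·K2/[H⁺] = 0.06525
α₁ + 2α₂ = 1.0522
DIC = CA / (α₁ + 2α₂) = 2.40 / 1.0522 = 2.28 mmol/kg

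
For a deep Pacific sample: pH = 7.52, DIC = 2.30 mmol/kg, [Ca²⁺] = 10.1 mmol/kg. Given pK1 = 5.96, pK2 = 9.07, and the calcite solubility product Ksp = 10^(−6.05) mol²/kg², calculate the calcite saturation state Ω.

α₂ = 1 / (1 + [H⁺]/K2 + [H⁺]²/(K1K2)) = 1 / (1 + 10^+1.55 + 10^-0.01)
   = 1 / (1 + 35.481 + 0.97724) = 1/37.459 = 0.02670
[CO3²⁻] = α₂ × DIC = 0.02670 × 2.30 = 0.06140 mmol/kg
Ksp = 10^(−6.05) = 8.913×10^-7
Ω = [Ca²⁺][CO3²⁻]/Ksp = (10.1×10^-3)(6.140×10^-5) / 8.913×10^-7 = 0.696

Ω = 0.696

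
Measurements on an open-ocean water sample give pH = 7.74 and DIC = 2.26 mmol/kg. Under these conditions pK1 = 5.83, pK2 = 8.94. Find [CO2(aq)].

α₀ = 1 / (1 + K1/[H⁺] + K1K2/[H⁺]²) = 1 / (1 + 10^+1.91 + 10^+0.71)
   = 1 / (1 + 81.283 + 5.1286) = 1/87.412 = 0.01144
[CO2*] = α₀ × DIC = 0.01144 × 2.26 = 0.0259 mmol/kg

[CO2*] = 0.0259 mmol/kg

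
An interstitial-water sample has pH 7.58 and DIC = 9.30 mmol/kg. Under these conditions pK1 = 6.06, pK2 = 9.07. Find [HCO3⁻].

[HCO3⁻] = 8.75 mmol/kg

α₁ = 1 / (1 + [H⁺]/K1 + K2/[H⁺]) = 1 / (1 + 10^-1.52 + 10^-1.49)
   = 1 / (1 + 0.030200 + 0.032359) = 1/1.0626 = 0.9411
[HCO3⁻] = α₁ × DIC = 0.9411 × 9.30 = 8.75 mmol/kg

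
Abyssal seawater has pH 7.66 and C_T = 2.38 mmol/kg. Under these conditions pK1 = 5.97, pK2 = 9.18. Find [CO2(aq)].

α₀ = 1 / (1 + K1/[H⁺] + K1K2/[H⁺]²) = 1 / (1 + 10^+1.69 + 10^+0.17)
   = 1 / (1 + 48.978 + 1.4791) = 1/51.457 = 0.01943
[CO2*] = α₀ × DIC = 0.01943 × 2.38 = 0.0463 mmol/kg

[CO2*] = 0.0463 mmol/kg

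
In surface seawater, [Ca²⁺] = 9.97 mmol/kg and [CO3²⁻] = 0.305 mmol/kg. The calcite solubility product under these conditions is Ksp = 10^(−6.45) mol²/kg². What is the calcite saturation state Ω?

Ω = 8.57

Ksp = 10^(−6.45) = 3.548×10^-7
Ω = [Ca²⁺][CO3²⁻]/Ksp = (9.97×10^-3)(0.305×10^-3) / 3.548×10^-7 = 8.57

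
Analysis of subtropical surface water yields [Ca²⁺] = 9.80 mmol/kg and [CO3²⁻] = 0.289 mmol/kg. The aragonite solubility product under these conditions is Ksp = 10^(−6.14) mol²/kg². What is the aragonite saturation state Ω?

Ksp = 10^(−6.14) = 7.244×10^-7
Ω = [Ca²⁺][CO3²⁻]/Ksp = (9.80×10^-3)(0.289×10^-3) / 7.244×10^-7 = 3.91

Ω = 3.91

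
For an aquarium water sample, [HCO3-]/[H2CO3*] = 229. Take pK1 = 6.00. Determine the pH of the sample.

From K1 = [H⁺][HCO3-]/[H2CO3*]:  pH = pK1 + log₁₀([HCO3-]/[H2CO3*])
log₁₀(229) = +2.360
pH = 6.00 + (+2.360) = 8.36

pH = 8.36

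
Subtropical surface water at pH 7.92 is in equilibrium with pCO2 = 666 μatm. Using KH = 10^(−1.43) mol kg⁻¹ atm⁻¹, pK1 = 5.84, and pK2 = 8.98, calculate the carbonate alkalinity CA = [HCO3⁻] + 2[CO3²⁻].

[CO2*] = KH · pCO2 = 10^(−1.43) × 666×10^-6 = 2.474×10^-5 mol/kg
α₀ = 1/(1 + K1/[H⁺] + K1K2/[H⁺]²) = 1/(1 + 10^+2.08 + 10^+1.02) = 0.007593
DIC = [CO2*]/α₀ = 2.474×10^-5 / 0.007593 = 3.259 mmol/kg
CA = (α₁ + 2α₂)·DIC = (0.9129 + 2×0.07951) × 3.259 = 3.49 mmol/kg

CA = 3.49 mmol/kg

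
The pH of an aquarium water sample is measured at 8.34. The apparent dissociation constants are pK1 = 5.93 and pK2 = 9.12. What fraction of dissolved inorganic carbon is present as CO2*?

α₀ = 1 / (1 + K1/[H⁺] + K1K2/[H⁺]²) = 1 / (1 + 10^+2.41 + 10^+1.63)
   = 1 / (1 + 257.04 + 42.658) = 1/300.70 = 0.003326

α₀ = 0.00333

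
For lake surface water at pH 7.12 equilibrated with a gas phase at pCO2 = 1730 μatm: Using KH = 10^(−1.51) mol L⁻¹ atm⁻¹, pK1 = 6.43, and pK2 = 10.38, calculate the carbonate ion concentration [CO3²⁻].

[CO2*] = KH · pCO2 = 10^(−1.51) × 1730×10^-6 = 5.346×10^-5 mol/L
α₀ = 1/(1 + K1/[H⁺] + K1K2/[H⁺]²) = 1/(1 + 10^+0.69 + 10^-2.57) = 0.1695
DIC = [CO2*]/α₀ = 5.346×10^-5 / 0.1695 = 0.3155 mmol/L
[CO3²⁻] = α₂·DIC; α₂ = 0.0004562, so [CO3²⁻] = 0.0004562 × 0.3155 = 0.000144 mmol/L = 0.144 μmol/L

[CO3²⁻] = 0.144 μmol/L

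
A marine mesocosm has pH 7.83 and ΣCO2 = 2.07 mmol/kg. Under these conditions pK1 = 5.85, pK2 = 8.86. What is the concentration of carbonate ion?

α₂ = 1 / (1 + [H⁺]/K2 + [H⁺]²/(K1K2)) = 1 / (1 + 10^+1.03 + 10^-0.95)
   = 1 / (1 + 10.715 + 0.11220) = 1/11.827 = 0.08455
[CO3²⁻] = α₂ × DIC = 0.08455 × 2.07 = 0.175 mmol/kg

[CO3²⁻] = 0.175 mmol/kg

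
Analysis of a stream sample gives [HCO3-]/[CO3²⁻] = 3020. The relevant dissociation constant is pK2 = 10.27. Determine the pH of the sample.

pH = 6.79

From K2 = [H⁺][CO3²⁻]/[HCO3-]:  pH = pK2 − log₁₀([HCO3-]/[CO3²⁻])
log₁₀(3020) = +3.480
pH = 10.27 − (+3.480) = 6.79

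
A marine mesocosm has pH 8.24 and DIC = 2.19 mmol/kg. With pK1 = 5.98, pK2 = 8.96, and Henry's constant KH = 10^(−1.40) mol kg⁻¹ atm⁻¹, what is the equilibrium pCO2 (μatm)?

α₀ = 1 / (1 + K1/[H⁺] + K1K2/[H⁺]²) = 1 / (1 + 10^+2.26 + 10^+1.54)
   = 1 / (1 + 181.97 + 34.674) = 1/217.64 = 0.004595
[CO2*] = α₀ × DIC = 0.004595 × 2.19 = 0.01006 mmol/kg = 10.06 μmol/kg
pCO2 = [CO2*]/KH = 1.006×10^-5 / 3.981×10^-2 = 253 μatm

pCO2 = 253 μatm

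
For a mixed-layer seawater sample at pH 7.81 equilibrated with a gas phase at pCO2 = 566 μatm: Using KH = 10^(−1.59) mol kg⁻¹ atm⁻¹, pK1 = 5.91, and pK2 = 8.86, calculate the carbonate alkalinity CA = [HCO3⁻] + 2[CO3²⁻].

CA = 1.36 mmol/kg

[CO2*] = KH · pCO2 = 10^(−1.59) × 566×10^-6 = 1.455×10^-5 mol/kg
α₀ = 1/(1 + K1/[H⁺] + K1K2/[H⁺]²) = 1/(1 + 10^+1.90 + 10^+0.85) = 0.01143
DIC = [CO2*]/α₀ = 1.455×10^-5 / 0.01143 = 1.273 mmol/kg
CA = (α₁ + 2α₂)·DIC = (0.9077 + 2×0.08090) × 1.273 = 1.36 mmol/kg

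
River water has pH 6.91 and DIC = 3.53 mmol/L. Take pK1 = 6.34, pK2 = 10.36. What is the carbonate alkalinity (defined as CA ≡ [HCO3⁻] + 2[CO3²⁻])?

CA = [HCO3⁻] + 2[CO3²⁻] = (α₁ + 2α₂)·DIC
At pH 6.91: [H⁺]/K1 = 10^-0.57 = 0.26915, K2/[H⁺] = 10^-3.45 = 0.00035481
α₁ = 1/(1 + 0.26915 + 0.00035481) = 1/1.2695 = 0.7877; α₂ = α₁·K2/[H⁺] = 0.0002795
α₁ + 2α₂ = 0.7883
CA = 0.7883 × 3.53 = 2.78 mmol/L

CA = 2.78 mmol/L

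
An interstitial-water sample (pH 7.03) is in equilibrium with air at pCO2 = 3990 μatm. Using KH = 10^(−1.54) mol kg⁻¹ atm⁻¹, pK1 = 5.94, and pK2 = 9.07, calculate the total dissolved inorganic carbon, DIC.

[CO2*] = KH · pCO2 = 10^(−1.54) × 3990×10^-6 = 1.151×10^-4 mol/kg
α₀ = 1/(1 + K1/[H⁺] + K1K2/[H⁺]²) = 1/(1 + 10^+1.09 + 10^-0.95) = 0.07454
DIC = [CO2*]/α₀ = 1.151×10^-4 / 0.07454 = 1.54 mmol/kg

DIC = 1.54 mmol/kg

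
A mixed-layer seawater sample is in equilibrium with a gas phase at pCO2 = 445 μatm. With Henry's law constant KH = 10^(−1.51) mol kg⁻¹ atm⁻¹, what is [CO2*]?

KH = 10^(−1.51) = 3.090×10^-2 mol kg⁻¹ atm⁻¹
[CO2*] = KH · pCO2 = 3.090×10^-2 × 445×10^-6 atm = 1.38×10^-5 mol/kg

[CO2*] = 13.8 μmol/kg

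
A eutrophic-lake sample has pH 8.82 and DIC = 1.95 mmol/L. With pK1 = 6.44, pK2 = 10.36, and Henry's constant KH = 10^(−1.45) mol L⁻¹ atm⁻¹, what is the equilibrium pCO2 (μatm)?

pCO2 = 222 μatm

α₀ = 1 / (1 + K1/[H⁺] + K1K2/[H⁺]²) = 1 / (1 + 10^+2.38 + 10^+0.84)
   = 1 / (1 + 239.88 + 6.9183) = 1/247.80 = 0.004035
[CO2*] = α₀ × DIC = 0.004035 × 1.95 = 0.007869 mmol/L = 7.869 μmol/L
pCO2 = [CO2*]/KH = 7.869×10^-6 / 3.548×10^-2 = 222 μatm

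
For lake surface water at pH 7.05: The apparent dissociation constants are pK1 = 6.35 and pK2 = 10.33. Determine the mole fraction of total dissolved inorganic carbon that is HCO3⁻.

α₁ = 1 / (1 + [H⁺]/K1 + K2/[H⁺]) = 1 / (1 + 10^-0.70 + 10^-3.28)
   = 1 / (1 + 0.19953 + 0.00052481) = 1/1.2001 = 0.8333

α₁ = 0.833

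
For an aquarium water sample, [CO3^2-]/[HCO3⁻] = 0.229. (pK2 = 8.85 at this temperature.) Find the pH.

pH = 8.21

From K2 = [H⁺][CO3^2-]/[HCO3⁻]:  pH = pK2 + log₁₀([CO3^2-]/[HCO3⁻])
log₁₀(0.229) = -0.640
pH = 8.85 + (-0.640) = 8.21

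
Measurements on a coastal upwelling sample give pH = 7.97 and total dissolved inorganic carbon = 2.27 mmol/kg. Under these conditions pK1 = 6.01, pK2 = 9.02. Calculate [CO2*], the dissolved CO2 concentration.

[CO2*] = 0.0226 mmol/kg

α₀ = 1 / (1 + K1/[H⁺] + K1K2/[H⁺]²) = 1 / (1 + 10^+1.96 + 10^+0.91)
   = 1 / (1 + 91.201 + 8.1283) = 1/100.33 = 0.009967
[CO2*] = α₀ × DIC = 0.009967 × 2.27 = 0.0226 mmol/kg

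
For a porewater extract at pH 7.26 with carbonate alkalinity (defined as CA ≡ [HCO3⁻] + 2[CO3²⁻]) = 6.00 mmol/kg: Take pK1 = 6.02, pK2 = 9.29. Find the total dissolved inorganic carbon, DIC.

DIC = 6.28 mmol/kg

CA = [HCO3⁻] + 2[CO3²⁻] = (α₁ + 2α₂)·DIC
At pH 7.26: [H⁺]/K1 = 10^-1.24 = 0.057544, K2/[H⁺] = 10^-2.03 = 0.0093325
α₁ = 1/(1 + 0.057544 + 0.0093325) = 1/1.0669 = 0.9373; α₂ = α₁·K2/[H⁺] = 0.008748
α₁ + 2α₂ = 0.9548
DIC = CA / (α₁ + 2α₂) = 6.00 / 0.9548 = 6.28 mmol/kg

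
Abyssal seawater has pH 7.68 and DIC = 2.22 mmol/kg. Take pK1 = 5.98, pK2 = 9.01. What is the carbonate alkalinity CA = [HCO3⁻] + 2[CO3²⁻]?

CA = 2.28 mmol/kg

CA = [HCO3⁻] + 2[CO3²⁻] = (α₁ + 2α₂)·DIC
At pH 7.68: [H⁺]/K1 = 10^-1.70 = 0.019953, K2/[H⁺] = 10^-1.33 = 0.046774
α₁ = 1/(1 + 0.019953 + 0.046774) = 1/1.0667 = 0.9374; α₂ = α₁·K2/[H⁺] = 0.04385
α₁ + 2α₂ = 1.0251
CA = 1.0251 × 2.22 = 2.28 mmol/kg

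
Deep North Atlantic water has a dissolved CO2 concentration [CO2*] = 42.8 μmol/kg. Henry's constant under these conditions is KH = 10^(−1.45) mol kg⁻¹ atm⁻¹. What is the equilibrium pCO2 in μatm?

KH = 10^(−1.45) = 3.548×10^-2 mol kg⁻¹ atm⁻¹
pCO2 = [CO2*]/KH = 42.8×10^-6 / 3.548×10^-2 = 1.21×10^-3 atm = 1210 μatm

pCO2 = 1210 μatm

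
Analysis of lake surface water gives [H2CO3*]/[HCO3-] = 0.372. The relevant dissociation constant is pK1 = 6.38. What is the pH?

pH = 6.81

From K1 = [H⁺][HCO3-]/[H2CO3*]:  pH = pK1 − log₁₀([H2CO3*]/[HCO3-])
log₁₀(0.372) = -0.429
pH = 6.38 − (-0.429) = 6.81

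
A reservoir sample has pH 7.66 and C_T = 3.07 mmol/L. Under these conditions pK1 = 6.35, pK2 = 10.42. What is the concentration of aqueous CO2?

α₀ = 1 / (1 + K1/[H⁺] + K1K2/[H⁺]²) = 1 / (1 + 10^+1.31 + 10^-1.45)
   = 1 / (1 + 20.417 + 0.035481) = 1/21.453 = 0.04661
[CO2*] = α₀ × DIC = 0.04661 × 3.07 = 0.143 mmol/L

[CO2*] = 0.143 mmol/L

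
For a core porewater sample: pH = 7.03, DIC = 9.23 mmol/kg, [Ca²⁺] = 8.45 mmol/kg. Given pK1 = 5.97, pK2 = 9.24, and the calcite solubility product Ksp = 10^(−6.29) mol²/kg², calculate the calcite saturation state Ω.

α₂ = 1 / (1 + [H⁺]/K2 + [H⁺]²/(K1K2)) = 1 / (1 + 10^+2.21 + 10^+1.15)
   = 1 / (1 + 162.18 + 14.125) = 1/177.31 = 0.005640
[CO3²⁻] = α₂ × DIC = 0.005640 × 9.23 = 0.05206 mmol/kg
Ksp = 10^(−6.29) = 5.129×10^-7
Ω = [Ca²⁺][CO3²⁻]/Ksp = (8.45×10^-3)(5.206×10^-5) / 5.129×10^-7 = 0.858

Ω = 0.858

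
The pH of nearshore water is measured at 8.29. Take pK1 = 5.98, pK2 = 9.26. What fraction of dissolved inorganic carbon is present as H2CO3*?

α₀ = 0.00440

α₀ = 1 / (1 + K1/[H⁺] + K1K2/[H⁺]²) = 1 / (1 + 10^+2.31 + 10^+1.34)
   = 1 / (1 + 204.17 + 21.878) = 1/227.05 = 0.004404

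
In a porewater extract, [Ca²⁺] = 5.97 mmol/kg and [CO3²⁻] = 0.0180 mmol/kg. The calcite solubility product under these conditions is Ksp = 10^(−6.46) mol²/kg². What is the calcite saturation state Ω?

Ω = 0.310

Ksp = 10^(−6.46) = 3.467×10^-7
Ω = [Ca²⁺][CO3²⁻]/Ksp = (5.97×10^-3)(0.0180×10^-3) / 3.467×10^-7 = 0.310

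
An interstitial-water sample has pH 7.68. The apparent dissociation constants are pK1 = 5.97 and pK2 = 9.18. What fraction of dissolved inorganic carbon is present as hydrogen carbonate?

α₁ = 0.951

α₁ = 1 / (1 + [H⁺]/K1 + K2/[H⁺]) = 1 / (1 + 10^-1.71 + 10^-1.50)
   = 1 / (1 + 0.019498 + 0.031623) = 1/1.0511 = 0.9514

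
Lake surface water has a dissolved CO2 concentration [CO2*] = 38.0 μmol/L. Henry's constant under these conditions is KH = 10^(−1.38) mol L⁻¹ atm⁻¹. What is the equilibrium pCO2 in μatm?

pCO2 = 912 μatm

KH = 10^(−1.38) = 4.169×10^-2 mol L⁻¹ atm⁻¹
pCO2 = [CO2*]/KH = 38.0×10^-6 / 4.169×10^-2 = 9.12×10^-4 atm = 912 μatm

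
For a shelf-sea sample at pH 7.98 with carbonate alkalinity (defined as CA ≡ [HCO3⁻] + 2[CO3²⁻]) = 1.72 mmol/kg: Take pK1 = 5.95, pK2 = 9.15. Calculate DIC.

CA = [HCO3⁻] + 2[CO3²⁻] = (α₁ + 2α₂)·DIC
At pH 7.98: [H⁺]/K1 = 10^-2.03 = 0.0093325, K2/[H⁺] = 10^-1.17 = 0.067608
α₁ = 1/(1 + 0.0093325 + 0.067608) = 1/1.0769 = 0.9286; α₂ = α₁·K2/[H⁺] = 0.06278
α₁ + 2α₂ = 1.0541
DIC = CA / (α₁ + 2α₂) = 1.72 / 1.0541 = 1.63 mmol/kg

DIC = 1.63 mmol/kg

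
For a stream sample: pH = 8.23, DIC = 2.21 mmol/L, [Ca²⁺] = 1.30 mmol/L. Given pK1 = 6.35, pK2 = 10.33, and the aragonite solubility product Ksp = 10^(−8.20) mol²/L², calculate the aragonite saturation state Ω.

α₂ = 1 / (1 + [H⁺]/K2 + [H⁺]²/(K1K2)) = 1 / (1 + 10^+2.10 + 10^+0.22)
   = 1 / (1 + 125.89 + 1.6596) = 1/128.55 = 0.007779
[CO3²⁻] = α₂ × DIC = 0.007779 × 2.21 = 0.01719 mmol/L = 17.19 μmol/L
Ksp = 10^(−8.20) = 6.310×10^-9
Ω = [Ca²⁺][CO3²⁻]/Ksp = (1.30×10^-3)(1.719×10^-5) / 6.310×10^-9 = 3.54

Ω = 3.54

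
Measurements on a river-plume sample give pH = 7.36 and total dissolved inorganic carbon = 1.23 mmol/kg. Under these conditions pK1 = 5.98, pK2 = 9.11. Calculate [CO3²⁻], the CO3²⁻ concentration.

α₂ = 1 / (1 + [H⁺]/K2 + [H⁺]²/(K1K2)) = 1 / (1 + 10^+1.75 + 10^+0.37)
   = 1 / (1 + 56.234 + 2.3442) = 1/59.578 = 0.01678
[CO3²⁻] = α₂ × DIC = 0.01678 × 1.23 = 0.0206 mmol/kg

[CO3²⁻] = 0.0206 mmol/kg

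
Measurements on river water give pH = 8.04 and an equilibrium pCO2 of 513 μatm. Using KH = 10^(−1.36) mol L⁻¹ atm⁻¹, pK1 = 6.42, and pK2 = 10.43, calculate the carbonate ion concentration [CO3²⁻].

[CO2*] = KH · pCO2 = 10^(−1.36) × 513×10^-6 = 2.239×10^-5 mol/L
α₀ = 1/(1 + K1/[H⁺] + K1K2/[H⁺]²) = 1/(1 + 10^+1.62 + 10^-0.77) = 0.02333
DIC = [CO2*]/α₀ = 2.239×10^-5 / 0.02333 = 0.9597 mmol/L
[CO3²⁻] = α₂·DIC; α₂ = 0.003963, so [CO3²⁻] = 0.003963 × 0.9597 = 0.00380 mmol/L = 3.80 μmol/L

[CO3²⁻] = 3.80 μmol/L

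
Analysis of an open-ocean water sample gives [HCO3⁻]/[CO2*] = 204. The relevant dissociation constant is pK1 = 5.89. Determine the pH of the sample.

pH = 8.20

From K1 = [H⁺][HCO3⁻]/[CO2*]:  pH = pK1 + log₁₀([HCO3⁻]/[CO2*])
log₁₀(204) = +2.310
pH = 5.89 + (+2.310) = 8.20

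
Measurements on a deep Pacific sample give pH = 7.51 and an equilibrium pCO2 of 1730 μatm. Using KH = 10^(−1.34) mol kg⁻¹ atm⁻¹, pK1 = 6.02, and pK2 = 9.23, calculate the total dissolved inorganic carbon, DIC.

DIC = 2.57 mmol/kg

[CO2*] = KH · pCO2 = 10^(−1.34) × 1730×10^-6 = 7.908×10^-5 mol/kg
α₀ = 1/(1 + K1/[H⁺] + K1K2/[H⁺]²) = 1/(1 + 10^+1.49 + 10^-0.23) = 0.03078
DIC = [CO2*]/α₀ = 7.908×10^-5 / 0.03078 = 2.57 mmol/kg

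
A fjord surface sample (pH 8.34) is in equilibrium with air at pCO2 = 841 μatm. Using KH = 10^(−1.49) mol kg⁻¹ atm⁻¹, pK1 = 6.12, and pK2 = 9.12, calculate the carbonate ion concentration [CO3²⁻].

[CO3²⁻] = 0.750 mmol/kg

[CO2*] = KH · pCO2 = 10^(−1.49) × 841×10^-6 = 2.721×10^-5 mol/kg
α₀ = 1/(1 + K1/[H⁺] + K1K2/[H⁺]²) = 1/(1 + 10^+2.22 + 10^+1.44) = 0.005141
DIC = [CO2*]/α₀ = 2.721×10^-5 / 0.005141 = 5.293 mmol/kg
[CO3²⁻] = α₂·DIC; α₂ = 0.1416, so [CO3²⁻] = 0.1416 × 5.293 = 0.750 mmol/kg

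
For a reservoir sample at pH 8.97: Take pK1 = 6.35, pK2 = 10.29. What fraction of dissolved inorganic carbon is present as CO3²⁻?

α₂ = 0.0456

α₂ = 1 / (1 + [H⁺]/K2 + [H⁺]²/(K1K2)) = 1 / (1 + 10^+1.32 + 10^-1.30)
   = 1 / (1 + 20.893 + 0.050119) = 1/21.943 = 0.04557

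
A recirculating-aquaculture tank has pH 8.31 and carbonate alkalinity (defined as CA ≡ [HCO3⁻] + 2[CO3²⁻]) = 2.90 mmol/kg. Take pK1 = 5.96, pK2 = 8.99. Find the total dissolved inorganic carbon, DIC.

CA = [HCO3⁻] + 2[CO3²⁻] = (α₁ + 2α₂)·DIC
At pH 8.31: [H⁺]/K1 = 10^-2.35 = 0.0044668, K2/[H⁺] = 10^-0.68 = 0.20893
α₁ = 1/(1 + 0.0044668 + 0.20893) = 1/1.2134 = 0.8241; α₂ = α₁·K2/[H⁺] = 0.1722
α₁ + 2α₂ = 1.1685
DIC = CA / (α₁ + 2α₂) = 2.90 / 1.1685 = 2.48 mmol/kg

DIC = 2.48 mmol/kg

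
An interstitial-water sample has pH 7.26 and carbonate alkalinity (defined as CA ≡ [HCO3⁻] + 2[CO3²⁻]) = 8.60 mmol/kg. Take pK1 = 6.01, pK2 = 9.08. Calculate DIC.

CA = [HCO3⁻] + 2[CO3²⁻] = (α₁ + 2α₂)·DIC
At pH 7.26: [H⁺]/K1 = 10^-1.25 = 0.056234, K2/[H⁺] = 10^-1.82 = 0.015136
α₁ = 1/(1 + 0.056234 + 0.015136) = 1/1.0714 = 0.9334; α₂ = α₁·K2/[H⁺] = 0.01413
α₁ + 2α₂ = 0.9616
DIC = CA / (α₁ + 2α₂) = 8.60 / 0.9616 = 8.94 mmol/kg

DIC = 8.94 mmol/kg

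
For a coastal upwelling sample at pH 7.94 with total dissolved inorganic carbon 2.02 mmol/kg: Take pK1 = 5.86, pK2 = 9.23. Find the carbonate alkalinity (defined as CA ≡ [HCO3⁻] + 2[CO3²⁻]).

CA = [HCO3⁻] + 2[CO3²⁻] = (α₁ + 2α₂)·DIC
At pH 7.94: [H⁺]/K1 = 10^-2.08 = 0.0083176, K2/[H⁺] = 10^-1.29 = 0.051286
α₁ = 1/(1 + 0.0083176 + 0.051286) = 1/1.0596 = 0.9437; α₂ = α₁·K2/[H⁺] = 0.04840
α₁ + 2α₂ = 1.0406
CA = 1.0406 × 2.02 = 2.10 mmol/kg

CA = 2.10 mmol/kg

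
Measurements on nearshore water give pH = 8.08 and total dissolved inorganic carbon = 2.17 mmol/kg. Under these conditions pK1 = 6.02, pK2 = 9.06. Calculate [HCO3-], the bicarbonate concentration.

[HCO3⁻] = 1.95 mmol/kg

α₁ = 1 / (1 + [H⁺]/K1 + K2/[H⁺]) = 1 / (1 + 10^-2.06 + 10^-0.98)
   = 1 / (1 + 0.0087096 + 0.10471) = 1/1.1134 = 0.8981
[HCO3⁻] = α₁ × DIC = 0.8981 × 2.17 = 1.95 mmol/kg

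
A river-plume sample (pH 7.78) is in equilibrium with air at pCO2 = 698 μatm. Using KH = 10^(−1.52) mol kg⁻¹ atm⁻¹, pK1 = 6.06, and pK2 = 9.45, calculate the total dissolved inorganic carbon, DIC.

[CO2*] = KH · pCO2 = 10^(−1.52) × 698×10^-6 = 2.108×10^-5 mol/kg
α₀ = 1/(1 + K1/[H⁺] + K1K2/[H⁺]²) = 1/(1 + 10^+1.72 + 10^+0.05) = 0.01831
DIC = [CO2*]/α₀ = 2.108×10^-5 / 0.01831 = 1.15 mmol/kg

DIC = 1.15 mmol/kg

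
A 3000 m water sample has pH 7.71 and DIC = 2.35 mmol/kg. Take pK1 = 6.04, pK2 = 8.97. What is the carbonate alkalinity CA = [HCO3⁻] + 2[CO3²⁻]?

CA = [HCO3⁻] + 2[CO3²⁻] = (α₁ + 2α₂)·DIC
At pH 7.71: [H⁺]/K1 = 10^-1.67 = 0.021380, K2/[H⁺] = 10^-1.26 = 0.054954
α₁ = 1/(1 + 0.021380 + 0.054954) = 1/1.0763 = 0.9291; α₂ = α₁·K2/[H⁺] = 0.05106
α₁ + 2α₂ = 1.0312
CA = 1.0312 × 2.35 = 2.42 mmol/kg

CA = 2.42 mmol/kg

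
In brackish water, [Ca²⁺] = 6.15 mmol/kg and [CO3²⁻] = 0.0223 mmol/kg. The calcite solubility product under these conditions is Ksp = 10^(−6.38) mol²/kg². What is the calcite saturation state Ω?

Ω = 0.329

Ksp = 10^(−6.38) = 4.169×10^-7
Ω = [Ca²⁺][CO3²⁻]/Ksp = (6.15×10^-3)(0.0223×10^-3) / 4.169×10^-7 = 0.329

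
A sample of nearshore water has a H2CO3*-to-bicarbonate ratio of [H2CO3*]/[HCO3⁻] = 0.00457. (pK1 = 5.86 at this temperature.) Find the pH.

pH = 8.20

From K1 = [H⁺][HCO3⁻]/[H2CO3*]:  pH = pK1 − log₁₀([H2CO3*]/[HCO3⁻])
log₁₀(0.00457) = -2.340
pH = 5.86 − (-2.340) = 8.20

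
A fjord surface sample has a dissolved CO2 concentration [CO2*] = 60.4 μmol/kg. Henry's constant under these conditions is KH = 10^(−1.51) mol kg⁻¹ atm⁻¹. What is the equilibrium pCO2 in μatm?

KH = 10^(−1.51) = 3.090×10^-2 mol kg⁻¹ atm⁻¹
pCO2 = [CO2*]/KH = 60.4×10^-6 / 3.090×10^-2 = 1.95×10^-3 atm = 1950 μatm

pCO2 = 1950 μatm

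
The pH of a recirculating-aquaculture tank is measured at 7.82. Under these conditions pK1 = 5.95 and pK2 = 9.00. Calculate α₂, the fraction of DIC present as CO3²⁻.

α₂ = 0.0612

α₂ = 1 / (1 + [H⁺]/K2 + [H⁺]²/(K1K2)) = 1 / (1 + 10^+1.18 + 10^-0.69)
   = 1 / (1 + 15.136 + 0.20417) = 1/16.340 = 0.06120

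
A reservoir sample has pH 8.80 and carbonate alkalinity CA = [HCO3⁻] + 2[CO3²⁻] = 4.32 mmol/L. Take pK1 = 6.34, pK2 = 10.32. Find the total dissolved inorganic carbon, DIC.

CA = [HCO3⁻] + 2[CO3²⁻] = (α₁ + 2α₂)·DIC
At pH 8.80: [H⁺]/K1 = 10^-2.46 = 0.0034674, K2/[H⁺] = 10^-1.52 = 0.030200
α₁ = 1/(1 + 0.0034674 + 0.030200) = 1/1.0337 = 0.9674; α₂ = α₁·K2/[H⁺] = 0.02922
α₁ + 2α₂ = 1.0259
DIC = CA / (α₁ + 2α₂) = 4.32 / 1.0259 = 4.21 mmol/L

DIC = 4.21 mmol/L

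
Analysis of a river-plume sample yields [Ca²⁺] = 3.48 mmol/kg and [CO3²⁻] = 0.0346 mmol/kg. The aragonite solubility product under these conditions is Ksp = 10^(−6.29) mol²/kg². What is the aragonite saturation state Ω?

Ksp = 10^(−6.29) = 5.129×10^-7
Ω = [Ca²⁺][CO3²⁻]/Ksp = (3.48×10^-3)(0.0346×10^-3) / 5.129×10^-7 = 0.235

Ω = 0.235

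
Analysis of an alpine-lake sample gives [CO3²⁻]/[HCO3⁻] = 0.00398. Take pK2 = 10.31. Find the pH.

From K2 = [H⁺][CO3²⁻]/[HCO3⁻]:  pH = pK2 + log₁₀([CO3²⁻]/[HCO3⁻])
log₁₀(0.00398) = -2.400
pH = 10.31 + (-2.400) = 7.91

pH = 7.91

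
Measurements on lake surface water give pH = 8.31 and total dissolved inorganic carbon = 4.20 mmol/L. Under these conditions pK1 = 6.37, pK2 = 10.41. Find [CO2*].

[CO2*] = 0.0473 mmol/L

α₀ = 1 / (1 + K1/[H⁺] + K1K2/[H⁺]²) = 1 / (1 + 10^+1.94 + 10^-0.16)
   = 1 / (1 + 87.096 + 0.69183) = 1/88.788 = 0.01126
[CO2*] = α₀ × DIC = 0.01126 × 4.20 = 0.0473 mmol/L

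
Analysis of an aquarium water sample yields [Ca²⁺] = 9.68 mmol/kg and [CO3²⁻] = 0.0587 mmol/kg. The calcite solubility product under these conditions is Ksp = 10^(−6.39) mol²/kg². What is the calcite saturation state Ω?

Ω = 1.39

Ksp = 10^(−6.39) = 4.074×10^-7
Ω = [Ca²⁺][CO3²⁻]/Ksp = (9.68×10^-3)(0.0587×10^-3) / 4.074×10^-7 = 1.39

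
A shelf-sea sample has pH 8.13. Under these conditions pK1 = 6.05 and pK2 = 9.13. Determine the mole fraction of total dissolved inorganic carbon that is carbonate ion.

α₂ = 1 / (1 + [H⁺]/K2 + [H⁺]²/(K1K2)) = 1 / (1 + 10^+1.00 + 10^-1.08)
   = 1 / (1 + 10.000 + 0.083176) = 1/11.083 = 0.09023

α₂ = 0.0902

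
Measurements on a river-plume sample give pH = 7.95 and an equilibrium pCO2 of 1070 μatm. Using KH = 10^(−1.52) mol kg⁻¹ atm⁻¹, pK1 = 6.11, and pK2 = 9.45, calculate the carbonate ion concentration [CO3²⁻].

[CO2*] = KH · pCO2 = 10^(−1.52) × 1070×10^-6 = 3.231×10^-5 mol/kg
α₀ = 1/(1 + K1/[H⁺] + K1K2/[H⁺]²) = 1/(1 + 10^+1.84 + 10^+0.34) = 0.01382
DIC = [CO2*]/α₀ = 3.231×10^-5 / 0.01382 = 2.339 mmol/kg
[CO3²⁻] = α₂·DIC; α₂ = 0.03023, so [CO3²⁻] = 0.03023 × 2.339 = 0.0707 mmol/kg

[CO3²⁻] = 0.0707 mmol/kg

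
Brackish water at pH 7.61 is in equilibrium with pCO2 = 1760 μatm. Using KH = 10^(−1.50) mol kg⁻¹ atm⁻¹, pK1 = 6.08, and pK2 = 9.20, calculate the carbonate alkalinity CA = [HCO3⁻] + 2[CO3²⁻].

[CO2*] = KH · pCO2 = 10^(−1.50) × 1760×10^-6 = 5.566×10^-5 mol/kg
α₀ = 1/(1 + K1/[H⁺] + K1K2/[H⁺]²) = 1/(1 + 10^+1.53 + 10^-0.06) = 0.02797
DIC = [CO2*]/α₀ = 5.566×10^-5 / 0.02797 = 1.990 mmol/kg
CA = (α₁ + 2α₂)·DIC = (0.9477 + 2×0.02436) × 1.990 = 1.98 mmol/kg

CA = 1.98 mmol/kg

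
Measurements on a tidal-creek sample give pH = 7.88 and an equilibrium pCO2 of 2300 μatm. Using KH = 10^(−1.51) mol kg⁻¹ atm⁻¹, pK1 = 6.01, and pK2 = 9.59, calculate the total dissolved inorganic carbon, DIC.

DIC = 5.44 mmol/kg

[CO2*] = KH · pCO2 = 10^(−1.51) × 2300×10^-6 = 7.108×10^-5 mol/kg
α₀ = 1/(1 + K1/[H⁺] + K1K2/[H⁺]²) = 1/(1 + 10^+1.87 + 10^+0.16) = 0.01306
DIC = [CO2*]/α₀ = 7.108×10^-5 / 0.01306 = 5.44 mmol/kg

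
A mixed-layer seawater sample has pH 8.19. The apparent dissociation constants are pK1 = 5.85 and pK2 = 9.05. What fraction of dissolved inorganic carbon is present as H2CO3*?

α₀ = 1 / (1 + K1/[H⁺] + K1K2/[H⁺]²) = 1 / (1 + 10^+2.34 + 10^+1.48)
   = 1 / (1 + 218.78 + 30.200) = 1/249.98 = 0.004000

α₀ = 0.00400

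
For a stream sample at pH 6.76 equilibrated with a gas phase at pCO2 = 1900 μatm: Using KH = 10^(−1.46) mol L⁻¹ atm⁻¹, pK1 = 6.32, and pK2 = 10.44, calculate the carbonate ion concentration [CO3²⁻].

[CO2*] = KH · pCO2 = 10^(−1.46) × 1900×10^-6 = 6.588×10^-5 mol/L
α₀ = 1/(1 + K1/[H⁺] + K1K2/[H⁺]²) = 1/(1 + 10^+0.44 + 10^-3.24) = 0.2663
DIC = [CO2*]/α₀ = 6.588×10^-5 / 0.2663 = 0.2474 mmol/L
[CO3²⁻] = α₂·DIC; α₂ = 0.0001533, so [CO3²⁻] = 0.0001533 × 0.2474 = 3.79×10^-5 mmol/L = 0.0379 μmol/L

[CO3²⁻] = 0.0379 μmol/L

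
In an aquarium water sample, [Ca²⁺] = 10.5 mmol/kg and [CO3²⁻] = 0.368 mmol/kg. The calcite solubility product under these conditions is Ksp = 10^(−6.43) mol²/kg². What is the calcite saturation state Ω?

Ω = 10.4

Ksp = 10^(−6.43) = 3.715×10^-7
Ω = [Ca²⁺][CO3²⁻]/Ksp = (10.5×10^-3)(0.368×10^-3) / 3.715×10^-7 = 10.4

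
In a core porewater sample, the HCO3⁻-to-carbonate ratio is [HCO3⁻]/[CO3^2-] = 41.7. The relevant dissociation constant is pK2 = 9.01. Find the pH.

From K2 = [H⁺][CO3^2-]/[HCO3⁻]:  pH = pK2 − log₁₀([HCO3⁻]/[CO3^2-])
log₁₀(41.7) = +1.620
pH = 9.01 − (+1.620) = 7.39

pH = 7.39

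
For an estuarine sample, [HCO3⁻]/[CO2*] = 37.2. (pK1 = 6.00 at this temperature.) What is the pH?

pH = 7.57

From K1 = [H⁺][HCO3⁻]/[CO2*]:  pH = pK1 + log₁₀([HCO3⁻]/[CO2*])
log₁₀(37.2) = +1.571
pH = 6.00 + (+1.571) = 7.57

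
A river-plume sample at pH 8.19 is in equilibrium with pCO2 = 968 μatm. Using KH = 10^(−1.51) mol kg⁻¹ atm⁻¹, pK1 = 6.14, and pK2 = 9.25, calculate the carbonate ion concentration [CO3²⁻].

[CO3²⁻] = 0.292 mmol/kg

[CO2*] = KH · pCO2 = 10^(−1.51) × 968×10^-6 = 2.991×10^-5 mol/kg
α₀ = 1/(1 + K1/[H⁺] + K1K2/[H⁺]²) = 1/(1 + 10^+2.05 + 10^+0.99) = 0.008132
DIC = [CO2*]/α₀ = 2.991×10^-5 / 0.008132 = 3.679 mmol/kg
[CO3²⁻] = α₂·DIC; α₂ = 0.07947, so [CO3²⁻] = 0.07947 × 3.679 = 0.292 mmol/kg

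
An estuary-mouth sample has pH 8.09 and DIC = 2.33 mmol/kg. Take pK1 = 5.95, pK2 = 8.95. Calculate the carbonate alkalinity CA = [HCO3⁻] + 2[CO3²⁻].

CA = 2.60 mmol/kg

CA = [HCO3⁻] + 2[CO3²⁻] = (α₁ + 2α₂)·DIC
At pH 8.09: [H⁺]/K1 = 10^-2.14 = 0.0072444, K2/[H⁺] = 10^-0.86 = 0.13804
α₁ = 1/(1 + 0.0072444 + 0.13804) = 1/1.1453 = 0.8731; α₂ = α₁·K2/[H⁺] = 0.1205
α₁ + 2α₂ = 1.1142
CA = 1.1142 × 2.33 = 2.60 mmol/kg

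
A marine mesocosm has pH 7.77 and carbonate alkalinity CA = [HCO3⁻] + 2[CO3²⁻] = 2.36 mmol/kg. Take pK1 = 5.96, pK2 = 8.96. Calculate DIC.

CA = [HCO3⁻] + 2[CO3²⁻] = (α₁ + 2α₂)·DIC
At pH 7.77: [H⁺]/K1 = 10^-1.81 = 0.015488, K2/[H⁺] = 10^-1.19 = 0.064565
α₁ = 1/(1 + 0.015488 + 0.064565) = 1/1.0801 = 0.9259; α₂ = α₁·K2/[H⁺] = 0.05978
α₁ + 2α₂ = 1.0454
DIC = CA / (α₁ + 2α₂) = 2.36 / 1.0454 = 2.26 mmol/kg

DIC = 2.26 mmol/kg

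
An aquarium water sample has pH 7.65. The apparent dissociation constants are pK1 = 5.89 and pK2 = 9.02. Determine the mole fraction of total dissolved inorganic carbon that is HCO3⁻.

α₁ = 0.943

α₁ = 1 / (1 + [H⁺]/K1 + K2/[H⁺]) = 1 / (1 + 10^-1.76 + 10^-1.37)
   = 1 / (1 + 0.017378 + 0.042658) = 1/1.0600 = 0.9434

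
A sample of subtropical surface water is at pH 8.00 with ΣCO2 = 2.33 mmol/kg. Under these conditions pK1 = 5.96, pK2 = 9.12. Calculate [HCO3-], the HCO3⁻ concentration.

[HCO3⁻] = 2.15 mmol/kg

α₁ = 1 / (1 + [H⁺]/K1 + K2/[H⁺]) = 1 / (1 + 10^-2.04 + 10^-1.12)
   = 1 / (1 + 0.0091201 + 0.075858) = 1/1.0850 = 0.9217
[HCO3⁻] = α₁ × DIC = 0.9217 × 2.33 = 2.15 mmol/kg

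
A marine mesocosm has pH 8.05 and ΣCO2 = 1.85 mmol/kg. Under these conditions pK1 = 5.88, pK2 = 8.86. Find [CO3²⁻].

α₂ = 1 / (1 + [H⁺]/K2 + [H⁺]²/(K1K2)) = 1 / (1 + 10^+0.81 + 10^-1.36)
   = 1 / (1 + 6.4565 + 0.043652) = 1/7.5002 = 0.1333
[CO3²⁻] = α₂ × DIC = 0.1333 × 1.85 = 0.247 mmol/kg

[CO3²⁻] = 0.247 mmol/kg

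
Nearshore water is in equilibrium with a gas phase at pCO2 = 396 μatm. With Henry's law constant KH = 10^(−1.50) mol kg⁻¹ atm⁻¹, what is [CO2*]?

[CO2*] = 12.5 μmol/kg

KH = 10^(−1.50) = 3.162×10^-2 mol kg⁻¹ atm⁻¹
[CO2*] = KH · pCO2 = 3.162×10^-2 × 396×10^-6 atm = 1.25×10^-5 mol/kg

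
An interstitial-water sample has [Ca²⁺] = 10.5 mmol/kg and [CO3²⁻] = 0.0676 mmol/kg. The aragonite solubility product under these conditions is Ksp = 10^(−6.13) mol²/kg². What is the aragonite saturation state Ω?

Ω = 0.957

Ksp = 10^(−6.13) = 7.413×10^-7
Ω = [Ca²⁺][CO3²⁻]/Ksp = (10.5×10^-3)(0.0676×10^-3) / 7.413×10^-7 = 0.957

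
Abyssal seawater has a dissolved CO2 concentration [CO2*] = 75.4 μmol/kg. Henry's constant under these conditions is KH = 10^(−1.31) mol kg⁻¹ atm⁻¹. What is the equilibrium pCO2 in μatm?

pCO2 = 1540 μatm

KH = 10^(−1.31) = 4.898×10^-2 mol kg⁻¹ atm⁻¹
pCO2 = [CO2*]/KH = 75.4×10^-6 / 4.898×10^-2 = 1.54×10^-3 atm = 1540 μatm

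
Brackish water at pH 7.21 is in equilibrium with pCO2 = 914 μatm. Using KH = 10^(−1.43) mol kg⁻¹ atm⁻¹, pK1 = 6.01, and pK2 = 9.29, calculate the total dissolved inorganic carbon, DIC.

[CO2*] = KH · pCO2 = 10^(−1.43) × 914×10^-6 = 3.396×10^-5 mol/kg
α₀ = 1/(1 + K1/[H⁺] + K1K2/[H⁺]²) = 1/(1 + 10^+1.20 + 10^-0.88) = 0.05889
DIC = [CO2*]/α₀ = 3.396×10^-5 / 0.05889 = 0.577 mmol/kg

DIC = 0.577 mmol/kg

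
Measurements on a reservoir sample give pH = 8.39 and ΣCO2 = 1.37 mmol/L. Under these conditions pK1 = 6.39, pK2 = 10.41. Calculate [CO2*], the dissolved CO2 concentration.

[CO2*] = 13.4 μmol/L

α₀ = 1 / (1 + K1/[H⁺] + K1K2/[H⁺]²) = 1 / (1 + 10^+2.00 + 10^-0.02)
   = 1 / (1 + 100.00 + 0.95499) = 1/101.95 = 0.009808
[CO2*] = α₀ × DIC = 0.009808 × 1.37 = 0.0134 mmol/L = 13.4 μmol/L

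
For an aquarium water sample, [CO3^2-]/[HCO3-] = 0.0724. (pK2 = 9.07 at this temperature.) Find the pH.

pH = 7.93

From K2 = [H⁺][CO3^2-]/[HCO3-]:  pH = pK2 + log₁₀([CO3^2-]/[HCO3-])
log₁₀(0.0724) = -1.140
pH = 9.07 + (-1.140) = 7.93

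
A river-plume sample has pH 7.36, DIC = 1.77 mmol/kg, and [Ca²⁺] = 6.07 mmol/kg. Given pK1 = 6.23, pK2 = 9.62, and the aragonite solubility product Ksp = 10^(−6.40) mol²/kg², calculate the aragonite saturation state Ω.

Ω = 0.137

α₂ = 1 / (1 + [H⁺]/K2 + [H⁺]²/(K1K2)) = 1 / (1 + 10^+2.26 + 10^+1.13)
   = 1 / (1 + 181.97 + 13.490) = 1/196.46 = 0.005090
[CO3²⁻] = α₂ × DIC = 0.005090 × 1.77 = 0.009009 mmol/kg = 9.009 μmol/kg
Ksp = 10^(−6.40) = 3.981×10^-7
Ω = [Ca²⁺][CO3²⁻]/Ksp = (6.07×10^-3)(9.009×10^-6) / 3.981×10^-7 = 0.137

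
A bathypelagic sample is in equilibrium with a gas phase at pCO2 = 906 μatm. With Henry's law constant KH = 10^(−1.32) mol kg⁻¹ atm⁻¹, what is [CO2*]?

[CO2*] = 43.4 μmol/kg

KH = 10^(−1.32) = 4.786×10^-2 mol kg⁻¹ atm⁻¹
[CO2*] = KH · pCO2 = 4.786×10^-2 × 906×10^-6 atm = 4.34×10^-5 mol/kg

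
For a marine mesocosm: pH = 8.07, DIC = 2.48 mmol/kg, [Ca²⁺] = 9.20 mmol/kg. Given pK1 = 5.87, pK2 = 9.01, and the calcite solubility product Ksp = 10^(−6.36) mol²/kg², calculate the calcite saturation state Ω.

Ω = 5.35

α₂ = 1 / (1 + [H⁺]/K2 + [H⁺]²/(K1K2)) = 1 / (1 + 10^+0.94 + 10^-1.26)
   = 1 / (1 + 8.7096 + 0.054954) = 1/9.7646 = 0.1024
[CO3²⁻] = α₂ × DIC = 0.1024 × 2.48 = 0.2540 mmol/kg
Ksp = 10^(−6.36) = 4.365×10^-7
Ω = [Ca²⁺][CO3²⁻]/Ksp = (9.20×10^-3)(2.540×10^-4) / 4.365×10^-7 = 5.35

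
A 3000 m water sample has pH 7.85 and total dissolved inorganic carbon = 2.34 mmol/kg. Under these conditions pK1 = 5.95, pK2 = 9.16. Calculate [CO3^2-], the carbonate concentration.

α₂ = 1 / (1 + [H⁺]/K2 + [H⁺]²/(K1K2)) = 1 / (1 + 10^+1.31 + 10^-0.59)
   = 1 / (1 + 20.417 + 0.25704) = 1/21.674 = 0.04614
[CO3²⁻] = α₂ × DIC = 0.04614 × 2.34 = 0.108 mmol/kg

[CO3²⁻] = 0.108 mmol/kg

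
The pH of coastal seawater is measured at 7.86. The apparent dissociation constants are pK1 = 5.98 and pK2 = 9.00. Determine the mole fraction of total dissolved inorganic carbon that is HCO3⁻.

α₁ = 0.921

α₁ = 1 / (1 + [H⁺]/K1 + K2/[H⁺]) = 1 / (1 + 10^-1.88 + 10^-1.14)
   = 1 / (1 + 0.013183 + 0.072444) = 1/1.0856 = 0.9211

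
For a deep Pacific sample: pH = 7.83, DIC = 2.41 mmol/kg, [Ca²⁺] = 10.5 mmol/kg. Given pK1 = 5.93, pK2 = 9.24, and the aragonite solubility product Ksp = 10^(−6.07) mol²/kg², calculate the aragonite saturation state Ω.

Ω = 1.10

α₂ = 1 / (1 + [H⁺]/K2 + [H⁺]²/(K1K2)) = 1 / (1 + 10^+1.41 + 10^-0.49)
   = 1 / (1 + 25.704 + 0.32359) = 1/27.028 = 0.03700
[CO3²⁻] = α₂ × DIC = 0.03700 × 2.41 = 0.08917 mmol/kg
Ksp = 10^(−6.07) = 8.511×10^-7
Ω = [Ca²⁺][CO3²⁻]/Ksp = (10.5×10^-3)(8.917×10^-5) / 8.511×10^-7 = 1.10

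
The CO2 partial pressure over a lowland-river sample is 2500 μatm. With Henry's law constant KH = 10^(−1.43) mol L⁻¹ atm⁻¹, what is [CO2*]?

KH = 10^(−1.43) = 3.715×10^-2 mol L⁻¹ atm⁻¹
[CO2*] = KH · pCO2 = 3.715×10^-2 × 2500×10^-6 atm = 9.29×10^-5 mol/L

[CO2*] = 92.9 μmol/L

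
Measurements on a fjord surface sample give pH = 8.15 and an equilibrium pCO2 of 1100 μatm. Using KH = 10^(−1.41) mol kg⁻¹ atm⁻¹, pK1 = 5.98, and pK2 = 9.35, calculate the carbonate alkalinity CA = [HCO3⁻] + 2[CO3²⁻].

[CO2*] = KH · pCO2 = 10^(−1.41) × 1100×10^-6 = 4.279×10^-5 mol/kg
α₀ = 1/(1 + K1/[H⁺] + K1K2/[H⁺]²) = 1/(1 + 10^+2.17 + 10^+0.97) = 0.006319
DIC = [CO2*]/α₀ = 4.279×10^-5 / 0.006319 = 6.772 mmol/kg
CA = (α₁ + 2α₂)·DIC = (0.9347 + 2×0.05898) × 6.772 = 7.13 mmol/kg

CA = 7.13 mmol/kg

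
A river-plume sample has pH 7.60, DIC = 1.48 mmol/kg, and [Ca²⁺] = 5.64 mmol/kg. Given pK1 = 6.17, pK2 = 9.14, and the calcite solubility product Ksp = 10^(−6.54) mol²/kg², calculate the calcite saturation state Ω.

α₂ = 1 / (1 + [H⁺]/K2 + [H⁺]²/(K1K2)) = 1 / (1 + 10^+1.54 + 10^+0.11)
   = 1 / (1 + 34.674 + 1.2882) = 1/36.962 = 0.02705
[CO3²⁻] = α₂ × DIC = 0.02705 × 1.48 = 0.04004 mmol/kg
Ksp = 10^(−6.54) = 2.884×10^-7
Ω = [Ca²⁺][CO3²⁻]/Ksp = (5.64×10^-3)(4.004×10^-5) / 2.884×10^-7 = 0.783

Ω = 0.783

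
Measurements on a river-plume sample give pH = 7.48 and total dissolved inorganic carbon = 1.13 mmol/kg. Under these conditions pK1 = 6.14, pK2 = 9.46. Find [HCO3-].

[HCO3⁻] = 1.07 mmol/kg

α₁ = 1 / (1 + [H⁺]/K1 + K2/[H⁺]) = 1 / (1 + 10^-1.34 + 10^-1.98)
   = 1 / (1 + 0.045709 + 0.010471) = 1/1.0562 = 0.9468
[HCO3⁻] = α₁ × DIC = 0.9468 × 1.13 = 1.07 mmol/kg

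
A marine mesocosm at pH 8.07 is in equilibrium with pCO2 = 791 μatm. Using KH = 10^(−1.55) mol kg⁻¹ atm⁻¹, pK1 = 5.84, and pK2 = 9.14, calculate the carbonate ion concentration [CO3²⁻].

[CO2*] = KH · pCO2 = 10^(−1.55) × 791×10^-6 = 2.229×10^-5 mol/kg
α₀ = 1/(1 + K1/[H⁺] + K1K2/[H⁺]²) = 1/(1 + 10^+2.23 + 10^+1.16) = 0.005397
DIC = [CO2*]/α₀ = 2.229×10^-5 / 0.005397 = 4.130 mmol/kg
[CO3²⁻] = α₂·DIC; α₂ = 0.07801, so [CO3²⁻] = 0.07801 × 4.130 = 0.322 mmol/kg

[CO3²⁻] = 0.322 mmol/kg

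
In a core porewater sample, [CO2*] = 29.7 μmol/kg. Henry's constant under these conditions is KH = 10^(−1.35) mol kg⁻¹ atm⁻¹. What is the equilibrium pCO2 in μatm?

KH = 10^(−1.35) = 4.467×10^-2 mol kg⁻¹ atm⁻¹
pCO2 = [CO2*]/KH = 29.7×10^-6 / 4.467×10^-2 = 6.65×10^-4 atm = 665 μatm

pCO2 = 665 μatm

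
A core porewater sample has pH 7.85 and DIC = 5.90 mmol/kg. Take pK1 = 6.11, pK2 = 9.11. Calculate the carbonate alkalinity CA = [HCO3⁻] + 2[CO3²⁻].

CA = [HCO3⁻] + 2[CO3²⁻] = (α₁ + 2α₂)·DIC
At pH 7.85: [H⁺]/K1 = 10^-1.74 = 0.018197, K2/[H⁺] = 10^-1.26 = 0.054954
α₁ = 1/(1 + 0.018197 + 0.054954) = 1/1.0732 = 0.9318; α₂ = α₁·K2/[H⁺] = 0.05121
α₁ + 2α₂ = 1.0343
CA = 1.0343 × 5.90 = 6.10 mmol/kg

CA = 6.10 mmol/kg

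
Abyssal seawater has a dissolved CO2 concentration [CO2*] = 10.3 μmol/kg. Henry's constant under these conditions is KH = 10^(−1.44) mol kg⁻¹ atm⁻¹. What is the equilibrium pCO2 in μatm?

pCO2 = 284 μatm

KH = 10^(−1.44) = 3.631×10^-2 mol kg⁻¹ atm⁻¹
pCO2 = [CO2*]/KH = 10.3×10^-6 / 3.631×10^-2 = 2.84×10^-4 atm = 284 μatm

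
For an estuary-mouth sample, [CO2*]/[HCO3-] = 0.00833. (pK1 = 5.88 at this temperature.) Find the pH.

From K1 = [H⁺][HCO3-]/[CO2*]:  pH = pK1 − log₁₀([CO2*]/[HCO3-])
log₁₀(0.00833) = -2.079
pH = 5.88 − (-2.079) = 7.96

pH = 7.96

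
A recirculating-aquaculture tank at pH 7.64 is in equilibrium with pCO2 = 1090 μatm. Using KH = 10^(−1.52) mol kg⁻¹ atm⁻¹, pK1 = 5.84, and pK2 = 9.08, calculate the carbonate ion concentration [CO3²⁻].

[CO3²⁻] = 0.0754 mmol/kg

[CO2*] = KH · pCO2 = 10^(−1.52) × 1090×10^-6 = 3.292×10^-5 mol/kg
α₀ = 1/(1 + K1/[H⁺] + K1K2/[H⁺]²) = 1/(1 + 10^+1.80 + 10^+0.36) = 0.01506
DIC = [CO2*]/α₀ = 3.292×10^-5 / 0.01506 = 2.185 mmol/kg
[CO3²⁻] = α₂·DIC; α₂ = 0.03451, so [CO3²⁻] = 0.03451 × 2.185 = 0.0754 mmol/kg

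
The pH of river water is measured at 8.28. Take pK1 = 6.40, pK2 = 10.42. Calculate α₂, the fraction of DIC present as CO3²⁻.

α₂ = 1 / (1 + [H⁺]/K2 + [H⁺]²/(K1K2)) = 1 / (1 + 10^+2.14 + 10^+0.26)
   = 1 / (1 + 138.04 + 1.8197) = 1/140.86 = 0.007099

α₂ = 0.00710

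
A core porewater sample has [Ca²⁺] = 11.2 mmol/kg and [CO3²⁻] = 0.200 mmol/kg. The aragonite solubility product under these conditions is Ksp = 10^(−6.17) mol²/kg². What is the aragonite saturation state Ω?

Ksp = 10^(−6.17) = 6.761×10^-7
Ω = [Ca²⁺][CO3²⁻]/Ksp = (11.2×10^-3)(0.200×10^-3) / 6.761×10^-7 = 3.31

Ω = 3.31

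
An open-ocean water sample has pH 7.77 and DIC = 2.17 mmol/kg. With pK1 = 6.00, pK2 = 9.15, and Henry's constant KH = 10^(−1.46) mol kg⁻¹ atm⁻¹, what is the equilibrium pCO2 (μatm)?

pCO2 = 1000 μatm

α₀ = 1 / (1 + K1/[H⁺] + K1K2/[H⁺]²) = 1 / (1 + 10^+1.77 + 10^+0.39)
   = 1 / (1 + 58.884 + 2.4547) = 1/62.339 = 0.01604
[CO2*] = α₀ × DIC = 0.01604 × 2.17 = 0.03481 mmol/kg
pCO2 = [CO2*]/KH = 3.481×10^-5 / 3.467×10^-2 = 1000 μatm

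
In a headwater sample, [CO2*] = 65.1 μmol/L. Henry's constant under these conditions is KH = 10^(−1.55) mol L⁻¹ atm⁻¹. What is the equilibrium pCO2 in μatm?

pCO2 = 2310 μatm

KH = 10^(−1.55) = 2.818×10^-2 mol L⁻¹ atm⁻¹
pCO2 = [CO2*]/KH = 65.1×10^-6 / 2.818×10^-2 = 2.31×10^-3 atm = 2310 μatm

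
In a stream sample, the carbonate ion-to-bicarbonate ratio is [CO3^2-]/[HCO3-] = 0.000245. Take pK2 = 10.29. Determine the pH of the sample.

From K2 = [H⁺][CO3^2-]/[HCO3-]:  pH = pK2 + log₁₀([CO3^2-]/[HCO3-])
log₁₀(0.000245) = -3.611
pH = 10.29 + (-3.611) = 6.68

pH = 6.68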